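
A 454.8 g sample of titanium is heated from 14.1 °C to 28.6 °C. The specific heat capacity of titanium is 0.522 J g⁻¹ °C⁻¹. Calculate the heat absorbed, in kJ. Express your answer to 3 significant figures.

q = 3.44 kJ

q = m c ΔT = 454.8 × 0.522 × (28.6 − 14.1)
q = 454.8 × 0.522 × 14.5 = 3442 J = 3.44 kJ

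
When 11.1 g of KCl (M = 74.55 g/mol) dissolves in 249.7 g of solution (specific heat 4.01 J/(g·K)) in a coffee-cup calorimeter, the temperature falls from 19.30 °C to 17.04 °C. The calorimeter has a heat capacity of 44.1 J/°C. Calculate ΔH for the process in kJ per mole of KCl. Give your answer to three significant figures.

|ΔT| = |17.04 − 19.30| = 2.26 °C
|q_surr| = (249.7 × 4.01 + 44.1) × 2.26 = 1045.397 × 2.26 = 2363 J
n(KCl) = 11.1 / 74.55 = 0.1489 mol
Temperature fell, so q_rxn = +|q_surr| = 2.363 kJ
ΔH = q_rxn / n = 15.87 kJ/mol

ΔH = 15.9 kJ/mol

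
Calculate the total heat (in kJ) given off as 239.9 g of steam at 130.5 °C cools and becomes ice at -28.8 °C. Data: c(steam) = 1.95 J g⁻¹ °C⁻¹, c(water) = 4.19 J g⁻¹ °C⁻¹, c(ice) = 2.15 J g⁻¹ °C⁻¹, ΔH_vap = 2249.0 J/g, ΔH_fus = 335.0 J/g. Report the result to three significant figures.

q1 (cool steam 130.5→100 °C): 239.9 × 1.95 × 30.5 = 14268 J
q2 (condense at 100 °C): 239.9 × 2249.0 = 539535 J
q3 (cool water 100→0 °C): 239.9 × 4.19 × 100.0 = 100518 J
q4 (freeze at 0 °C): 239.9 × 335.0 = 80367 J
q5 (cool ice 0→-28.8 °C): 239.9 × 2.15 × 28.8 = 14855 J
Total: 14268 + 539535 + 100518 + 80367 + 14855 = 749543 J = 750 kJ

q = 750 kJ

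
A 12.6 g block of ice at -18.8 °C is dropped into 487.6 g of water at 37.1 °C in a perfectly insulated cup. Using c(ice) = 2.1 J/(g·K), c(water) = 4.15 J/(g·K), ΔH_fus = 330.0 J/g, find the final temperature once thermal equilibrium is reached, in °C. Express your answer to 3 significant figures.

Heat to bring ice to 0 °C and melt it: q₁ = 12.6×2.1×18.8 + 12.6×330.0 = 4655.4 J
Heat the water can supply cooling to 0 °C: 487.6×4.15×37.1 = 75073.3 J > q₁, so all ice melts.
Energy balance: 487.6×4.15×(37.1 − T) = 4655.4 + 12.6×4.15×(T − 0)
2023.54(37.1 − T) = 4655.4 + 52.29 T
75073.3 − 4655.4 = 2075.83 T
T = 70417.9 / 2075.83 = 33.92 °C

T_f = 33.9 °C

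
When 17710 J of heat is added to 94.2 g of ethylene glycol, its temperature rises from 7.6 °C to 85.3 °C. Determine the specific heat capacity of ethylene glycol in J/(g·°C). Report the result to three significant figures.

c = q / (m ΔT) = 17710 / (94.2 × 77.7)
c = 17710 / 7319.34 = 2.42 J/(g·°C)

c = 2.42 J/(g·°C)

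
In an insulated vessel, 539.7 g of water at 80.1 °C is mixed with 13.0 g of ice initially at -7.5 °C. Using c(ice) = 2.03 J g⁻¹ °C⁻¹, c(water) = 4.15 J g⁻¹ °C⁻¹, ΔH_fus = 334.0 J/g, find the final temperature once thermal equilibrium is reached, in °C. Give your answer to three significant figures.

T_f = 76.2 °C

Heat to bring ice to 0 °C and melt it: q₁ = 13.0×2.03×7.5 + 13.0×334.0 = 4539.9 J
Heat the water can supply cooling to 0 °C: 539.7×4.15×80.1 = 179404 J > q₁, so all ice melts.
Energy balance: 539.7×4.15×(80.1 − T) = 4539.9 + 13.0×4.15×(T − 0)
2239.755(80.1 − T) = 4539.9 + 53.95 T
179404 − 4539.9 = 2293.705 T
T = 174864.1 / 2293.705 = 76.24 °C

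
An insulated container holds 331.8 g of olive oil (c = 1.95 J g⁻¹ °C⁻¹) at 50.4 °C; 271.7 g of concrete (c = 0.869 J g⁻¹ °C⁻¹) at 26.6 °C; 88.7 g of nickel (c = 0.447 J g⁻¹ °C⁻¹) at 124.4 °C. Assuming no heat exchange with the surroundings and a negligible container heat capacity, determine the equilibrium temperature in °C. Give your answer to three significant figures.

Σ mᵢcᵢ(T − Tᵢ) = 0  ⇒  T = Σ mᵢcᵢTᵢ / Σ mᵢcᵢ
Σ mᵢcᵢ = 331.8×1.95 + 271.7×0.869 + 88.7×0.447 = 922.7662
Σ mᵢcᵢTᵢ = 647.01×50.4 + 236.1073×26.6 + 39.6489×124.4 = 43822
T = 43822 / 922.7662 = 47.49 °C

T_f = 47.5 °C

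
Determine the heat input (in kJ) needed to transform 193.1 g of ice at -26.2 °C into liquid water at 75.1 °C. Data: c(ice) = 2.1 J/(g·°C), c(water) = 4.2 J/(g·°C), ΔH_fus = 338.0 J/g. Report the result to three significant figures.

q1 (heat ice -26.2→0.0 °C): 193.1 × 2.1 × 26.2 = 10624 J
q2 (melt at 0 °C): 193.1 × 338.0 = 65268 J
q3 (heat water 0.0→75.1 °C): 193.1 × 4.2 × 75.1 = 60908 J
Total: 10624 + 65268 + 60908 = 136800 J = 137 kJ

q = 137 kJ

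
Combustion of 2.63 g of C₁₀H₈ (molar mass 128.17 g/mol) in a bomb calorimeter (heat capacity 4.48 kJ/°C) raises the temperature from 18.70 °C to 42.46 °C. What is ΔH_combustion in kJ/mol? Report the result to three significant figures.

ΔH = -5190 kJ/mol

ΔT = 42.46 − 18.70 = 23.76 °C
q_cal = C_cal × ΔT = 4.48 × 23.76 = 106.4448 kJ
n = 2.63 / 128.17 = 0.02052 mol
q_rxn = −q_cal = -106.4448 kJ
ΔH = -106.4448 / 0.02052 = -5187 kJ/mol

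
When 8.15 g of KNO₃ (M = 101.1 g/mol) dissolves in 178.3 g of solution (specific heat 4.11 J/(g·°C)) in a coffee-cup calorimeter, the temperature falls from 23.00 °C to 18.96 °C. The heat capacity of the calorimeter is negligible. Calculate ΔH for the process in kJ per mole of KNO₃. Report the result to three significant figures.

ΔH = 36.7 kJ/mol

|ΔT| = |18.96 − 23.00| = 4.04 °C
|q_surr| = (178.3 × 4.11) × 4.04 = 732.813 × 4.04 = 2961 J
n(KNO₃) = 8.15 / 101.1 = 0.08061 mol
Temperature fell, so q_rxn = +|q_surr| = 2.961 kJ
ΔH = q_rxn / n = 36.73 kJ/mol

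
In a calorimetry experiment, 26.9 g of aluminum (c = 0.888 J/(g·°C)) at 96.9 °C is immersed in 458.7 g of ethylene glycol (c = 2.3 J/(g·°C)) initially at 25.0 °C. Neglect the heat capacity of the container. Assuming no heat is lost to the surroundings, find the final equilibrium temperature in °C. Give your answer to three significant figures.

T_f = 26.6 °C

Heat lost by aluminum = heat gained by ethylene glycol.
(26.9)(0.888)(96.9 − T) = (458.7)(2.3)(T − 25.0)
23.8872 (96.9 − T) = 1055.01 (T − 25.0)
2314.7 − 23.8872 T = 1055.01 T − 26375
28689.7 = 1078.8972 T
T = 26.59 °C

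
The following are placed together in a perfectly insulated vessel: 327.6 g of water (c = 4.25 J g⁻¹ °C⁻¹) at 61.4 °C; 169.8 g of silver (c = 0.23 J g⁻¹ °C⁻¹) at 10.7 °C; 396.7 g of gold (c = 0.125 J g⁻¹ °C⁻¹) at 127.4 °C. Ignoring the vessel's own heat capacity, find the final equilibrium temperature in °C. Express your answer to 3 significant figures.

T_f = 62.3 °C

Σ mᵢcᵢ(T − Tᵢ) = 0  ⇒  T = Σ mᵢcᵢTᵢ / Σ mᵢcᵢ
Σ mᵢcᵢ = 327.6×4.25 + 169.8×0.23 + 396.7×0.125 = 1480.9415
Σ mᵢcᵢTᵢ = 1392.3×61.4 + 39.054×10.7 + 49.5875×127.4 = 92223
T = 92223 / 1480.9415 = 62.27 °C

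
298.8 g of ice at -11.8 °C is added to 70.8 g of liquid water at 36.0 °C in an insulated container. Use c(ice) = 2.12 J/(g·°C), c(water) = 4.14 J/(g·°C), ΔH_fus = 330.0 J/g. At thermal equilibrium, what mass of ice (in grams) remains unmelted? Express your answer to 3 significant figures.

m_ice remaining = 289 g

Heat to warm all ice to 0 °C: 298.8×2.12×11.8 = 7474.8 J
Heat released by water cooling to 0 °C: 70.8×4.14×36.0 = 10552 J
10552 J < 7474.8 + 298.8×330.0 = 106078.8 J, so not all ice melts; final T = 0 °C.
Heat left for melting: 10552 − 7474.8 = 3077.2 J
Mass melted = 3077.2 / 330.0 = 9.325 g
Ice remaining = 298.8 − 9.325 = 289.475 g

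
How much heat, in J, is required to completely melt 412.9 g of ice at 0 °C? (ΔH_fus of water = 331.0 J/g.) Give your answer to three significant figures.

q = m × ΔH_fus = 412.9 × 331.0 = 136700 J

q = 137000 J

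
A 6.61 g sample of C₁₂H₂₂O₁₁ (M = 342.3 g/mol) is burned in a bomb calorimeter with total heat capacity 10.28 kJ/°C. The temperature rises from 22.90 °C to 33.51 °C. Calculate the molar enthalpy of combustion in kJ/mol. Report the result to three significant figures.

ΔT = 33.51 − 22.90 = 10.61 °C
q_cal = C_cal × ΔT = 10.28 × 10.61 = 109.0708 kJ
n = 6.61 / 342.3 = 0.01931 mol
q_rxn = −q_cal = -109.0708 kJ
ΔH = -109.0708 / 0.01931 = -5648 kJ/mol

ΔH = -5650 kJ/mol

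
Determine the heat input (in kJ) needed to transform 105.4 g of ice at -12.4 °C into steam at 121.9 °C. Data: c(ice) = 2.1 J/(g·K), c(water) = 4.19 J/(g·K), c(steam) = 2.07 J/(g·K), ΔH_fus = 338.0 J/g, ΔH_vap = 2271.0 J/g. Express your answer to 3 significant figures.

q1 (heat ice -12.4→0.0 °C): 105.4 × 2.1 × 12.4 = 2745 J
q2 (melt at 0 °C): 105.4 × 338.0 = 35625 J
q3 (heat water 0.0→100.0 °C): 105.4 × 4.19 × 100.0 = 44163 J
q4 (vaporize at 100 °C): 105.4 × 2271.0 = 239363 J
q5 (heat steam 100.0→121.9 °C): 105.4 × 2.07 × 21.9 = 4778 J
Total: 2745 + 35625 + 44163 + 239363 + 4778 = 326674 J = 327 kJ

q = 327 kJ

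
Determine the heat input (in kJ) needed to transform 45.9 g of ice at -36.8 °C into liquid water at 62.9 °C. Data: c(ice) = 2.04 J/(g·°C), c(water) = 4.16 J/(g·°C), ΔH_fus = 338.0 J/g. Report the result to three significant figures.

q1 (heat ice -36.8→0.0 °C): 45.9 × 2.04 × 36.8 = 3446 J
q2 (melt at 0 °C): 45.9 × 338.0 = 15514 J
q3 (heat water 0.0→62.9 °C): 45.9 × 4.16 × 62.9 = 12010 J
Total: 3446 + 15514 + 12010 = 30970 J = 31.0 kJ

q = 31.0 kJ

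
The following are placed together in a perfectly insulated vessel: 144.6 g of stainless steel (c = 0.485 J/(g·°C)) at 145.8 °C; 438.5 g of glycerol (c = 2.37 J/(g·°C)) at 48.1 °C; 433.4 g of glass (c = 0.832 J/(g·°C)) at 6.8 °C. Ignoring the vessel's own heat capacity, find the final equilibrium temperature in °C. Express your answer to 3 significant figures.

Σ mᵢcᵢ(T − Tᵢ) = 0  ⇒  T = Σ mᵢcᵢTᵢ / Σ mᵢcᵢ
Σ mᵢcᵢ = 144.6×0.485 + 438.5×2.37 + 433.4×0.832 = 1469.9648
Σ mᵢcᵢTᵢ = 70.131×145.8 + 1039.245×48.1 + 360.5888×6.8 = 62665
T = 62665 / 1469.9648 = 42.63 °C

T_f = 42.6 °C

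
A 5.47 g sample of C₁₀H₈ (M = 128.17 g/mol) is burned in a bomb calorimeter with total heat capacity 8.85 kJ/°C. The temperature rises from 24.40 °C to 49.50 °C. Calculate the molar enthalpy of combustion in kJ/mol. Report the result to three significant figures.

ΔH = -5200 kJ/mol

ΔT = 49.50 − 24.40 = 25.10 °C
q_cal = C_cal × ΔT = 8.85 × 25.10 = 222.135 kJ
n = 5.47 / 128.17 = 0.04268 mol
q_rxn = −q_cal = -222.135 kJ
ΔH = -222.135 / 0.04268 = -5204.7 kJ/mol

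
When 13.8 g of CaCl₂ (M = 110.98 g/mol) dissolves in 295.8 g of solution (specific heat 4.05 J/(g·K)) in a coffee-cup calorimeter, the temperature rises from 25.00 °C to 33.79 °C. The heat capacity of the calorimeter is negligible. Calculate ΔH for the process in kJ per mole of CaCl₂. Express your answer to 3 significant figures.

|ΔT| = |33.79 − 25.00| = 8.79 °C
|q_surr| = (295.8 × 4.05) × 8.79 = 1197.99 × 8.79 = 10530 J
n(CaCl₂) = 13.8 / 110.98 = 0.1243 mol
Temperature rose, so q_rxn = −|q_surr| = -10.53 kJ
ΔH = q_rxn / n = -84.71 kJ/mol

ΔH = -84.7 kJ/mol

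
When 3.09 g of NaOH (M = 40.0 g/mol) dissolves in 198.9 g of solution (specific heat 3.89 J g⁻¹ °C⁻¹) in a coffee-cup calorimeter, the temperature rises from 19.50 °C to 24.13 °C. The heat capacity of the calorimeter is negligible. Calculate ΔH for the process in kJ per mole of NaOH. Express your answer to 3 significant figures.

ΔH = -46.4 kJ/mol

|ΔT| = |24.13 − 19.50| = 4.63 °C
|q_surr| = (198.9 × 3.89) × 4.63 = 773.721 × 4.63 = 3582 J
n(NaOH) = 3.09 / 40.0 = 0.07725 mol
Temperature rose, so q_rxn = −|q_surr| = -3.582 kJ
ΔH = q_rxn / n = -46.37 kJ/mol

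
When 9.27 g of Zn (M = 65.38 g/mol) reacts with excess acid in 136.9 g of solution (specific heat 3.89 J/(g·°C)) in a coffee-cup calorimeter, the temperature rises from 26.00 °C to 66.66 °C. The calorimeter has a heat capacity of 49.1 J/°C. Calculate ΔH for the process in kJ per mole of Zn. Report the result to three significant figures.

|ΔT| = |66.66 − 26.00| = 40.66 °C
|q_surr| = (136.9 × 3.89 + 49.1) × 40.66 = 581.641 × 40.66 = 23650 J
n(Zn) = 9.27 / 65.38 = 0.1418 mol
Temperature rose, so q_rxn = −|q_surr| = -23.65 kJ
ΔH = q_rxn / n = -166.8 kJ/mol

ΔH = -167 kJ/mol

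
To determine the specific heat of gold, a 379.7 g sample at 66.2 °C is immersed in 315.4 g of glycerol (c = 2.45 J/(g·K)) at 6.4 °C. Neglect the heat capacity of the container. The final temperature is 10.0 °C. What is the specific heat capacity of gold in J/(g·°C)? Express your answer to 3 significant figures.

c = 0.130 J/(g·°C)

q_gained = (315.4 × 2.45) × (10.0 − 6.4) = 2782 J
q_lost = 379.7 × c × (66.2 − 10.0) = 21339.14 c
Set equal: c = 2782 / 21339.14 = 0.130 J/(g·°C)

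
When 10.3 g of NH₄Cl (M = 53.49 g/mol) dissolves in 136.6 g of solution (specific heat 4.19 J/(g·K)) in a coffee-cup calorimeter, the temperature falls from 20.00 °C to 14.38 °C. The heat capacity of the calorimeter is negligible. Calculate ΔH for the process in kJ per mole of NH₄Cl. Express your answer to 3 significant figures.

ΔH = 16.7 kJ/mol

|ΔT| = |14.38 − 20.00| = 5.62 °C
|q_surr| = (136.6 × 4.19) × 5.62 = 572.354 × 5.62 = 3217 J
n(NH₄Cl) = 10.3 / 53.49 = 0.1926 mol
Temperature fell, so q_rxn = +|q_surr| = 3.217 kJ
ΔH = q_rxn / n = 16.70 kJ/mol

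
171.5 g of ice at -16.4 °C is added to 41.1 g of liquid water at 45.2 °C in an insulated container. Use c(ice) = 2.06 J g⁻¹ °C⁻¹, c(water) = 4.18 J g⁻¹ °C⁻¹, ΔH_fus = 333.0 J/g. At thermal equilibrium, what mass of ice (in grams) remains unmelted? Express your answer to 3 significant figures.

m_ice remaining = 166 g

Heat to warm all ice to 0 °C: 171.5×2.06×16.4 = 5794.0 J
Heat released by water cooling to 0 °C: 41.1×4.18×45.2 = 7765.3 J
7765.3 J < 5794.0 + 171.5×333.0 = 62903.5 J, so not all ice melts; final T = 0 °C.
Heat left for melting: 7765.3 − 5794.0 = 1971.3 J
Mass melted = 1971.3 / 333.0 = 5.920 g
Ice remaining = 171.5 − 5.920 = 165.580 g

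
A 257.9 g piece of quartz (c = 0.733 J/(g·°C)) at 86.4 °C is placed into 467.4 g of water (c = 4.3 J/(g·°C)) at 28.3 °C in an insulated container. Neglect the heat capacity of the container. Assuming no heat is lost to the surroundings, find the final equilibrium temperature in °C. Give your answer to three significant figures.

Heat lost by quartz = heat gained by water.
(257.9)(0.733)(86.4 − T) = (467.4)(4.3)(T − 28.3)
189.0407 (86.4 − T) = 2009.82 (T − 28.3)
16333 − 189.0407 T = 2009.82 T − 56878
73211 = 2198.8607 T
T = 33.29 °C

T_f = 33.3 °C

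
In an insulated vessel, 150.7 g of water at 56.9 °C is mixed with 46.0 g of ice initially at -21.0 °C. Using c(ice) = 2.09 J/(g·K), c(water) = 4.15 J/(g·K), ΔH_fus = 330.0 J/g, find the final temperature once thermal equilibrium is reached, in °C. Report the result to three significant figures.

T_f = 22.5 °C

Heat to bring ice to 0 °C and melt it: q₁ = 46.0×2.09×21.0 + 46.0×330.0 = 17199 J
Heat the water can supply cooling to 0 °C: 150.7×4.15×56.9 = 35585.5 J > q₁, so all ice melts.
Energy balance: 150.7×4.15×(56.9 − T) = 17199 + 46.0×4.15×(T − 0)
625.405(56.9 − T) = 17199 + 190.9 T
35585.5 − 17199 = 816.305 T
T = 18386.5 / 816.305 = 22.52 °C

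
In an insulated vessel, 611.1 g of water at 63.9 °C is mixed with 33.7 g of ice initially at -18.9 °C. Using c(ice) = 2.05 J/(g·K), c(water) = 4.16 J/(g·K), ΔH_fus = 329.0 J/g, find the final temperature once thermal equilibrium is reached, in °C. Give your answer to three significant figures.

Heat to bring ice to 0 °C and melt it: q₁ = 33.7×2.05×18.9 + 33.7×329.0 = 12393 J
Heat the water can supply cooling to 0 °C: 611.1×4.16×63.9 = 162445 J > q₁, so all ice melts.
Energy balance: 611.1×4.16×(63.9 − T) = 12393 + 33.7×4.16×(T − 0)
2542.176(63.9 − T) = 12393 + 140.192 T
162445 − 12393 = 2682.368 T
T = 150052 / 2682.368 = 55.94 °C

T_f = 55.9 °C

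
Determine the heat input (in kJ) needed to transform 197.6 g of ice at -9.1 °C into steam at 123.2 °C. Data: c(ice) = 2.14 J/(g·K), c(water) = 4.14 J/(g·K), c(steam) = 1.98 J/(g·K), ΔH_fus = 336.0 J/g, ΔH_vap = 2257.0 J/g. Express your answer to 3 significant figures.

q1 (heat ice -9.1→0.0 °C): 197.6 × 2.14 × 9.1 = 3848 J
q2 (melt at 0 °C): 197.6 × 336.0 = 66394 J
q3 (heat water 0.0→100.0 °C): 197.6 × 4.14 × 100.0 = 81806 J
q4 (vaporize at 100 °C): 197.6 × 2257.0 = 445983 J
q5 (heat steam 100.0→123.2 °C): 197.6 × 1.98 × 23.2 = 9077 J
Total: 3848 + 66394 + 81806 + 445983 + 9077 = 607108 J = 607 kJ

q = 607 kJ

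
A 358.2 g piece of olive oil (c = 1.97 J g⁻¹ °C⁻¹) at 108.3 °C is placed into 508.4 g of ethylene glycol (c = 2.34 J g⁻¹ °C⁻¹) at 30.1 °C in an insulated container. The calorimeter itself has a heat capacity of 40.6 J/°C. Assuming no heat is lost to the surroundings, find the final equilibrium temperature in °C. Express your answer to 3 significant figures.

Heat lost by olive oil = heat gained by ethylene glycol + calorimeter.
(358.2)(1.97)(108.3 − T) = [(508.4)(2.34) + 40.6](T − 30.1)
705.654 (108.3 − T) = 1230.256 (T − 30.1)
76422 − 705.654 T = 1230.256 T − 37031
113453 = 1935.910 T
T = 58.60 °C

T_f = 58.6 °C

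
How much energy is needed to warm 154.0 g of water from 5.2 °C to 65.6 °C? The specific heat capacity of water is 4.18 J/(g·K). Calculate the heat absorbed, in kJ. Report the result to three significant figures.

q = m c ΔT = 154.0 × 4.18 × (65.6 − 5.2)
q = 154.0 × 4.18 × 60.4 = 38880 J = 38.9 kJ

q = 38.9 kJ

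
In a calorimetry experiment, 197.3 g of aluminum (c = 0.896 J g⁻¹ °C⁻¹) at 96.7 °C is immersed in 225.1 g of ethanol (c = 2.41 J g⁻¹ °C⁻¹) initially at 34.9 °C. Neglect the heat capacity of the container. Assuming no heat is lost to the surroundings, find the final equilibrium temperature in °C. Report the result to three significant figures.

Heat lost by aluminum = heat gained by ethanol.
(197.3)(0.896)(96.7 − T) = (225.1)(2.41)(T − 34.9)
176.7808 (96.7 − T) = 542.491 (T − 34.9)
17095 − 176.7808 T = 542.491 T − 18933
36028 = 719.2718 T
T = 50.09 °C

T_f = 50.1 °C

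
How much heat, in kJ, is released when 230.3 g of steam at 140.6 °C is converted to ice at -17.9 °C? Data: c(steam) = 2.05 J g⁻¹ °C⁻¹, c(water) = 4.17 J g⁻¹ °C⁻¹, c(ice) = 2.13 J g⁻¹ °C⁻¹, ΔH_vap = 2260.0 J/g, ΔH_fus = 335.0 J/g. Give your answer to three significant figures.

q1 (cool steam 140.6→100 °C): 230.3 × 2.05 × 40.6 = 19168 J
q2 (condense at 100 °C): 230.3 × 2260.0 = 520478 J
q3 (cool water 100→0 °C): 230.3 × 4.17 × 100.0 = 96035 J
q4 (freeze at 0 °C): 230.3 × 335.0 = 77151 J
q5 (cool ice 0→-17.9 °C): 230.3 × 2.13 × 17.9 = 8781 J
Total: 19168 + 520478 + 96035 + 77151 + 8781 = 721613 J = 722 kJ

q = 722 kJ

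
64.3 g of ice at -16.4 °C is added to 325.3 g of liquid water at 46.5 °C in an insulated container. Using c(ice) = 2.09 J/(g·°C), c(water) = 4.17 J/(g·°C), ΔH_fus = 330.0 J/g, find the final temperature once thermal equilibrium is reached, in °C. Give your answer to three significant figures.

Heat to bring ice to 0 °C and melt it: q₁ = 64.3×2.09×16.4 + 64.3×330.0 = 23423 J
Heat the water can supply cooling to 0 °C: 325.3×4.17×46.5 = 63077.3 J > q₁, so all ice melts.
Energy balance: 325.3×4.17×(46.5 − T) = 23423 + 64.3×4.17×(T − 0)
1356.501(46.5 − T) = 23423 + 268.131 T
63077.3 − 23423 = 1624.632 T
T = 39654.3 / 1624.632 = 24.41 °C

T_f = 24.4 °C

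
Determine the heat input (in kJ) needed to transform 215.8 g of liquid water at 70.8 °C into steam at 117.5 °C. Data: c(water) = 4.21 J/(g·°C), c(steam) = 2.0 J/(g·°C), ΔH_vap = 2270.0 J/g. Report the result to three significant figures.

q1 (heat water 70.8→100.0 °C): 215.8 × 4.21 × 29.2 = 26529 J
q2 (vaporize at 100 °C): 215.8 × 2270.0 = 489866 J
q3 (heat steam 100.0→117.5 °C): 215.8 × 2.0 × 17.5 = 7553 J
Total: 26529 + 489866 + 7553 = 523948 J = 524 kJ

q = 524 kJ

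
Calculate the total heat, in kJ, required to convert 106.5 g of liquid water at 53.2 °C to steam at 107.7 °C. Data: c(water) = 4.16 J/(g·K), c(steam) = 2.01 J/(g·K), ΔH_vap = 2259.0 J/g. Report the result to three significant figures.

q = 263 kJ

q1 (heat water 53.2→100.0 °C): 106.5 × 4.16 × 46.8 = 20734 J
q2 (vaporize at 100 °C): 106.5 × 2259.0 = 240584 J
q3 (heat steam 100.0→107.7 °C): 106.5 × 2.01 × 7.7 = 1648 J
Total: 20734 + 240584 + 1648 = 262966 J = 263 kJ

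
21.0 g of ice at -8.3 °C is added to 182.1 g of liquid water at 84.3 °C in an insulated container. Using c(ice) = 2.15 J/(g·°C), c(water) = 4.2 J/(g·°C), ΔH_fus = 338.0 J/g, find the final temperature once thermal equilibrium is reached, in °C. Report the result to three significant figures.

Heat to bring ice to 0 °C and melt it: q₁ = 21.0×2.15×8.3 + 21.0×338.0 = 7472.7 J
Heat the water can supply cooling to 0 °C: 182.1×4.2×84.3 = 64474.3 J > q₁, so all ice melts.
Energy balance: 182.1×4.2×(84.3 − T) = 7472.7 + 21.0×4.2×(T − 0)
764.82(84.3 − T) = 7472.7 + 88.2 T
64474.3 − 7472.7 = 853.02 T
T = 57001.6 / 853.02 = 66.82 °C

T_f = 66.8 °C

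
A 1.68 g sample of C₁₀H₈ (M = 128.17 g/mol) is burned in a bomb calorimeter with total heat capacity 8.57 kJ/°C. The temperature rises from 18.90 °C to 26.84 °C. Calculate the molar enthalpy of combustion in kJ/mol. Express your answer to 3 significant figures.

ΔT = 26.84 − 18.90 = 7.94 °C
q_cal = C_cal × ΔT = 8.57 × 7.94 = 68.0458 kJ
n = 1.68 / 128.17 = 0.01311 mol
q_rxn = −q_cal = -68.0458 kJ
ΔH = -68.0458 / 0.01311 = -5190 kJ/mol

ΔH = -5190 kJ/mol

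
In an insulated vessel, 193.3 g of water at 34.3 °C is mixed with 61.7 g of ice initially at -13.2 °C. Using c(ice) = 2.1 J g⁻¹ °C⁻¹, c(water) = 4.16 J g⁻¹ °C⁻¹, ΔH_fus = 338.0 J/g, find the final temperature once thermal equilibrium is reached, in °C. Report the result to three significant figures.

T_f = 4.73 °C

Heat to bring ice to 0 °C and melt it: q₁ = 61.7×2.1×13.2 + 61.7×338.0 = 22565 J
Heat the water can supply cooling to 0 °C: 193.3×4.16×34.3 = 27581.6 J > q₁, so all ice melts.
Energy balance: 193.3×4.16×(34.3 − T) = 22565 + 61.7×4.16×(T − 0)
804.128(34.3 − T) = 22565 + 256.672 T
27581.6 − 22565 = 1060.800 T
T = 5016.6 / 1060.800 = 4.729 °C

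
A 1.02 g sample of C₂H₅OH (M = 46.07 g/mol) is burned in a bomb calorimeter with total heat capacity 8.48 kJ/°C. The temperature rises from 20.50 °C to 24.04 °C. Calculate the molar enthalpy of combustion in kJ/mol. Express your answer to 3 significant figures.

ΔH = -1360 kJ/mol

ΔT = 24.04 − 20.50 = 3.54 °C
q_cal = C_cal × ΔT = 8.48 × 3.54 = 30.0192 kJ
n = 1.02 / 46.07 = 0.02214 mol
q_rxn = −q_cal = -30.0192 kJ
ΔH = -30.0192 / 0.02214 = -1356 kJ/mol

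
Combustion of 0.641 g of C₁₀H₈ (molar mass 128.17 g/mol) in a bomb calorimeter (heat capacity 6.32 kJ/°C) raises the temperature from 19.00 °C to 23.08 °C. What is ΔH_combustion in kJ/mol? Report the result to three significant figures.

ΔH = -5160 kJ/mol

ΔT = 23.08 − 19.00 = 4.08 °C
q_cal = C_cal × ΔT = 6.32 × 4.08 = 25.7856 kJ
n = 0.641 / 128.17 = 0.005001 mol
q_rxn = −q_cal = -25.7856 kJ
ΔH = -25.7856 / 0.005001 = -5156 kJ/mol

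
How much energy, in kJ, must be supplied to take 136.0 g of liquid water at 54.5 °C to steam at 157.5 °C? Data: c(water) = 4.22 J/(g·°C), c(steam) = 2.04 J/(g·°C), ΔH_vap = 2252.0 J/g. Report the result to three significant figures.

q = 348 kJ

q1 (heat water 54.5→100.0 °C): 136.0 × 4.22 × 45.5 = 26113 J
q2 (vaporize at 100 °C): 136.0 × 2252.0 = 306272 J
q3 (heat steam 100.0→157.5 °C): 136.0 × 2.04 × 57.5 = 15953 J
Total: 26113 + 306272 + 15953 = 348338 J = 348 kJ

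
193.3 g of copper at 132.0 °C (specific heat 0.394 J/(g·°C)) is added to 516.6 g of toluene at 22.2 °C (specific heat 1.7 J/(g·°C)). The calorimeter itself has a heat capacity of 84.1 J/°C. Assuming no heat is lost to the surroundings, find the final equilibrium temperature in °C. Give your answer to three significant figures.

Heat lost by copper = heat gained by toluene + calorimeter.
(193.3)(0.394)(132.0 − T) = [(516.6)(1.7) + 84.1](T − 22.2)
76.1602 (132.0 − T) = 962.32 (T − 22.2)
10053 − 76.1602 T = 962.32 T − 21364
31417 = 1038.4802 T
T = 30.25 °C

T_f = 30.3 °C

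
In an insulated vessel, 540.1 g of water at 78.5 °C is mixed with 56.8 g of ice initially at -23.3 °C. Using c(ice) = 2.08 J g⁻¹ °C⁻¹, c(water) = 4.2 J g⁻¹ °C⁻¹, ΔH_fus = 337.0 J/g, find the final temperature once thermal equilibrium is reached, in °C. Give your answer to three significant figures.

T_f = 62.3 °C

Heat to bring ice to 0 °C and melt it: q₁ = 56.8×2.08×23.3 + 56.8×337.0 = 21894 J
Heat the water can supply cooling to 0 °C: 540.1×4.2×78.5 = 178071 J > q₁, so all ice melts.
Energy balance: 540.1×4.2×(78.5 − T) = 21894 + 56.8×4.2×(T − 0)
2268.42(78.5 − T) = 21894 + 238.56 T
178071 − 21894 = 2506.98 T
T = 156177 / 2506.98 = 62.30 °C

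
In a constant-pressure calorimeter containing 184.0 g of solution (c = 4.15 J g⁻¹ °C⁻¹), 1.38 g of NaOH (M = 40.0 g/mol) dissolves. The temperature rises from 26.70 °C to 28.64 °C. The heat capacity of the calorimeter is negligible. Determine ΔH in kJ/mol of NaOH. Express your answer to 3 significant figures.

|ΔT| = |28.64 − 26.70| = 1.94 °C
|q_surr| = (184.0 × 4.15) × 1.94 = 763.6 × 1.94 = 1481 J
n(NaOH) = 1.38 / 40.0 = 0.03450 mol
Temperature rose, so q_rxn = −|q_surr| = -1.481 kJ
ΔH = q_rxn / n = -42.93 kJ/mol

ΔH = -42.9 kJ/mol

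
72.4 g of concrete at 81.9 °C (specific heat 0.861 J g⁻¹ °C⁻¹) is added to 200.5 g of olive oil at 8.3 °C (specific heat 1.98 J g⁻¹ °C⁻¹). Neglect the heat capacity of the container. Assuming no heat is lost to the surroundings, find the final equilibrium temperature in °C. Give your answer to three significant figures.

Heat lost by concrete = heat gained by olive oil.
(72.4)(0.861)(81.9 − T) = (200.5)(1.98)(T − 8.3)
62.3364 (81.9 − T) = 396.99 (T − 8.3)
5105.4 − 62.3364 T = 396.99 T − 3295.0
8400.4 = 459.3264 T
T = 18.29 °C

T_f = 18.3 °C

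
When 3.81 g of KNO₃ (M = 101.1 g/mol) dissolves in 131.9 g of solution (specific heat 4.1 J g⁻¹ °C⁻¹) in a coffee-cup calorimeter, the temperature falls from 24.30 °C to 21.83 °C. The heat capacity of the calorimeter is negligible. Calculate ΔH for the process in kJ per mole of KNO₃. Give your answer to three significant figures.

|ΔT| = |21.83 − 24.30| = 2.47 °C
|q_surr| = (131.9 × 4.1) × 2.47 = 540.79 × 2.47 = 1336 J
n(KNO₃) = 3.81 / 101.1 = 0.03769 mol
Temperature fell, so q_rxn = +|q_surr| = 1.336 kJ
ΔH = q_rxn / n = 35.447 kJ/mol

ΔH = 35.4 kJ/mol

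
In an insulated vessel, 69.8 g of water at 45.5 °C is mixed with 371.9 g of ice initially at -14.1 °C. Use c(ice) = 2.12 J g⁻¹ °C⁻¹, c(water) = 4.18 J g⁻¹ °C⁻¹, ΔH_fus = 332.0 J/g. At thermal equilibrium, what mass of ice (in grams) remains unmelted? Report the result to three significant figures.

m_ice remaining = 365 g

Heat to warm all ice to 0 °C: 371.9×2.12×14.1 = 11117 J
Heat released by water cooling to 0 °C: 69.8×4.18×45.5 = 13275 J
13275 J < 11117 + 371.9×332.0 = 134587.8 J, so not all ice melts; final T = 0 °C.
Heat left for melting: 13275 − 11117 = 2158 J
Mass melted = 2158 / 332.0 = 6.500 g
Ice remaining = 371.9 − 6.500 = 365.400 g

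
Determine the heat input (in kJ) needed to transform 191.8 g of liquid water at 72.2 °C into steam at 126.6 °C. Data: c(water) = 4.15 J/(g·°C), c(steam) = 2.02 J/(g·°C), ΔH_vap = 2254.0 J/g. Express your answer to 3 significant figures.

q = 465 kJ

q1 (heat water 72.2→100.0 °C): 191.8 × 4.15 × 27.8 = 22128 J
q2 (vaporize at 100 °C): 191.8 × 2254.0 = 432317 J
q3 (heat steam 100.0→126.6 °C): 191.8 × 2.02 × 26.6 = 10306 J
Total: 22128 + 432317 + 10306 = 464751 J = 465 kJ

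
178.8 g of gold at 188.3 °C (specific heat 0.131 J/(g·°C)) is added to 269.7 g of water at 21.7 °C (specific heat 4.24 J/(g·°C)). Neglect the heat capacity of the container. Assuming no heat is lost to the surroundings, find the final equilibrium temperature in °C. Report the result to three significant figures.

T_f = 25.0 °C

Heat lost by gold = heat gained by water.
(178.8)(0.131)(188.3 − T) = (269.7)(4.24)(T − 21.7)
23.4228 (188.3 − T) = 1143.528 (T − 21.7)
4410.5 − 23.4228 T = 1143.528 T − 24815
29225.5 = 1166.9508 T
T = 25.04 °C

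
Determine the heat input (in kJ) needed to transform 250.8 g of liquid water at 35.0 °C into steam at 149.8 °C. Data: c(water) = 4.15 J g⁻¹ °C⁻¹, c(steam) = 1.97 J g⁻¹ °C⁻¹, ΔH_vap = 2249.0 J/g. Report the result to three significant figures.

q = 656 kJ

q1 (heat water 35.0→100.0 °C): 250.8 × 4.15 × 65.0 = 67653 J
q2 (vaporize at 100 °C): 250.8 × 2249.0 = 564049 J
q3 (heat steam 100.0→149.8 °C): 250.8 × 1.97 × 49.8 = 24605 J
Total: 67653 + 564049 + 24605 = 656307 J = 656 kJ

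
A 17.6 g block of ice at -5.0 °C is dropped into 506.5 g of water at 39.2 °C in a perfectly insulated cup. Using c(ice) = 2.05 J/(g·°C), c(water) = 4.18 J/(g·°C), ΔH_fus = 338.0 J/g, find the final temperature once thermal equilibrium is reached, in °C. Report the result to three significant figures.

T_f = 35.1 °C

Heat to bring ice to 0 °C and melt it: q₁ = 17.6×2.05×5.0 + 17.6×338.0 = 6129.2 J
Heat the water can supply cooling to 0 °C: 506.5×4.18×39.2 = 82993.1 J > q₁, so all ice melts.
Energy balance: 506.5×4.18×(39.2 − T) = 6129.2 + 17.6×4.18×(T − 0)
2117.17(39.2 − T) = 6129.2 + 73.568 T
82993.1 − 6129.2 = 2190.738 T
T = 76863.9 / 2190.738 = 35.09 °C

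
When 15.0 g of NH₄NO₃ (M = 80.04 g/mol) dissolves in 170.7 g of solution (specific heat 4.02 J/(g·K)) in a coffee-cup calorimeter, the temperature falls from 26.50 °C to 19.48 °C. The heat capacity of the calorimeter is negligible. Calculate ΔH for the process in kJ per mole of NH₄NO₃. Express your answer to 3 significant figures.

|ΔT| = |19.48 − 26.50| = 7.02 °C
|q_surr| = (170.7 × 4.02) × 7.02 = 686.214 × 7.02 = 4817 J
n(NH₄NO₃) = 15.0 / 80.04 = 0.1874 mol
Temperature fell, so q_rxn = +|q_surr| = 4.817 kJ
ΔH = q_rxn / n = 25.70 kJ/mol

ΔH = 25.7 kJ/mol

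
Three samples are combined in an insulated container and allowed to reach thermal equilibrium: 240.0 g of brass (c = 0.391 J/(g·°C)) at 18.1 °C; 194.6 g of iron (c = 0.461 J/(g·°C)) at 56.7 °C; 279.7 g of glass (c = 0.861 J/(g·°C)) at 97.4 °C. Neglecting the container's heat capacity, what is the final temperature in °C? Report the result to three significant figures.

Σ mᵢcᵢ(T − Tᵢ) = 0  ⇒  T = Σ mᵢcᵢTᵢ / Σ mᵢcᵢ
Σ mᵢcᵢ = 240.0×0.391 + 194.6×0.461 + 279.7×0.861 = 424.3723
Σ mᵢcᵢTᵢ = 93.84×18.1 + 89.7106×56.7 + 240.8217×97.4 = 30241
T = 30241 / 424.3723 = 71.26 °C

T_f = 71.3 °C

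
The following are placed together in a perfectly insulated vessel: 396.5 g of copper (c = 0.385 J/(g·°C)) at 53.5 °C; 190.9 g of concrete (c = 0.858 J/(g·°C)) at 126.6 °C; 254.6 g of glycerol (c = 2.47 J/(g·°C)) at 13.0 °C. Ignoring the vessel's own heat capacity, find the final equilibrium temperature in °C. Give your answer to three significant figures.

T_f = 39.2 °C

Σ mᵢcᵢ(T − Tᵢ) = 0  ⇒  T = Σ mᵢcᵢTᵢ / Σ mᵢcᵢ
Σ mᵢcᵢ = 396.5×0.385 + 190.9×0.858 + 254.6×2.47 = 945.3067
Σ mᵢcᵢTᵢ = 152.6525×53.5 + 163.7922×126.6 + 628.862×13.0 = 37078
T = 37078 / 945.3067 = 39.22 °C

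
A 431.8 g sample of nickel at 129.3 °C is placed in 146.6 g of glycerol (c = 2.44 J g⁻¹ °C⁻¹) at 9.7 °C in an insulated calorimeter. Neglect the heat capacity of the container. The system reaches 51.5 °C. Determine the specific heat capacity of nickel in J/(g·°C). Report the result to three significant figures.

q_gained = (146.6 × 2.44) × (51.5 − 9.7) = 14950 J
q_lost = 431.8 × c × (129.3 − 51.5) = 33594.04 c
Set equal: c = 14950 / 33594.04 = 0.445 J/(g·°C)

c = 0.445 J/(g·°C)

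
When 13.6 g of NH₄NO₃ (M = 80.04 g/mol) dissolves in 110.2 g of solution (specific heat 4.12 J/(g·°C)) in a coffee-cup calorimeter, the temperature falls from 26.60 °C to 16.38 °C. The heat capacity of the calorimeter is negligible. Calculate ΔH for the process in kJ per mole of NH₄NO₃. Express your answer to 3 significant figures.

|ΔT| = |16.38 − 26.60| = 10.22 °C
|q_surr| = (110.2 × 4.12) × 10.22 = 454.024 × 10.22 = 4640 J
n(NH₄NO₃) = 13.6 / 80.04 = 0.1699 mol
Temperature fell, so q_rxn = +|q_surr| = 4.640 kJ
ΔH = q_rxn / n = 27.31 kJ/mol

ΔH = 27.3 kJ/mol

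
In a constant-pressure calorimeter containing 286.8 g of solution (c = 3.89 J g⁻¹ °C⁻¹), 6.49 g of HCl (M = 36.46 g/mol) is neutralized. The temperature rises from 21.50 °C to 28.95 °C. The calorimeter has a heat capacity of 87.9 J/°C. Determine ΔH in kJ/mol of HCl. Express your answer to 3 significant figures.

ΔH = -50.4 kJ/mol

|ΔT| = |28.95 − 21.50| = 7.45 °C
|q_surr| = (286.8 × 3.89 + 87.9) × 7.45 = 1203.552 × 7.45 = 8966 J
n(HCl) = 6.49 / 36.46 = 0.1780 mol
Temperature rose, so q_rxn = −|q_surr| = -8.966 kJ
ΔH = q_rxn / n = -50.37 kJ/mol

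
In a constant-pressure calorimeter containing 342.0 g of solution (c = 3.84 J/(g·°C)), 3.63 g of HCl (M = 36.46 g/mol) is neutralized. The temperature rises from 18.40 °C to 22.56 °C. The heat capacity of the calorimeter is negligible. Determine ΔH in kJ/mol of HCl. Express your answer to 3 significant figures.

|ΔT| = |22.56 − 18.40| = 4.16 °C
|q_surr| = (342.0 × 3.84) × 4.16 = 1313.28 × 4.16 = 5463 J
n(HCl) = 3.63 / 36.46 = 0.09956 mol
Temperature rose, so q_rxn = −|q_surr| = -5.463 kJ
ΔH = q_rxn / n = -54.87 kJ/mol

ΔH = -54.9 kJ/mol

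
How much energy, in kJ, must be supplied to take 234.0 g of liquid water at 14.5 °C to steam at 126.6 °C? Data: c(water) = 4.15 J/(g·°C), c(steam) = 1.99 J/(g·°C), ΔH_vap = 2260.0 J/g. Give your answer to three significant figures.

q = 624 kJ

q1 (heat water 14.5→100.0 °C): 234.0 × 4.15 × 85.5 = 83029 J
q2 (vaporize at 100 °C): 234.0 × 2260.0 = 528840 J
q3 (heat steam 100.0→126.6 °C): 234.0 × 1.99 × 26.6 = 12387 J
Total: 83029 + 528840 + 12387 = 624256 J = 624 kJ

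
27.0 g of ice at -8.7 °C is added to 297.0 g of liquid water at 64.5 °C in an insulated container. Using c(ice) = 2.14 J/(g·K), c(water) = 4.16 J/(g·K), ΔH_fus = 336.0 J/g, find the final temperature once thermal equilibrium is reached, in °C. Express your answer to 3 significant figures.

T_f = 52.0 °C

Heat to bring ice to 0 °C and melt it: q₁ = 27.0×2.14×8.7 + 27.0×336.0 = 9574.7 J
Heat the water can supply cooling to 0 °C: 297.0×4.16×64.5 = 79691.0 J > q₁, so all ice melts.
Energy balance: 297.0×4.16×(64.5 − T) = 9574.7 + 27.0×4.16×(T − 0)
1235.52(64.5 − T) = 9574.7 + 112.32 T
79691.0 − 9574.7 = 1347.84 T
T = 70116.3 / 1347.84 = 52.02 °C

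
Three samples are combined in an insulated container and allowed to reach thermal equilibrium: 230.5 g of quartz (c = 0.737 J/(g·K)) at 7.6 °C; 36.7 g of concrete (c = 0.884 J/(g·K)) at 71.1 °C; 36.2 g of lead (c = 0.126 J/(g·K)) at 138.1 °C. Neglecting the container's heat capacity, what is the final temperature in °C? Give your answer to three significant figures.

Σ mᵢcᵢ(T − Tᵢ) = 0  ⇒  T = Σ mᵢcᵢTᵢ / Σ mᵢcᵢ
Σ mᵢcᵢ = 230.5×0.737 + 36.7×0.884 + 36.2×0.126 = 206.8825
Σ mᵢcᵢTᵢ = 169.8785×7.6 + 32.4428×71.1 + 4.5612×138.1 = 4227.7
T = 4227.7 / 206.8825 = 20.44 °C

T_f = 20.4 °C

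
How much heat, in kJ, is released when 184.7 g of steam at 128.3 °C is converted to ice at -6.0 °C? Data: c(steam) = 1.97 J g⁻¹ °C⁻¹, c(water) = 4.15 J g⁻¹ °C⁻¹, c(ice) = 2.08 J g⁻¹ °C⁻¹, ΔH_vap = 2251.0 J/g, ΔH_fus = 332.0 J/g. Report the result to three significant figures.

q1 (cool steam 128.3→100 °C): 184.7 × 1.97 × 28.3 = 10297 J
q2 (condense at 100 °C): 184.7 × 2251.0 = 415760 J
q3 (cool water 100→0 °C): 184.7 × 4.15 × 100.0 = 76651 J
q4 (freeze at 0 °C): 184.7 × 332.0 = 61320 J
q5 (cool ice 0→-6.0 °C): 184.7 × 2.08 × 6.0 = 2305 J
Total: 10297 + 415760 + 76651 + 61320 + 2305 = 566333 J = 566 kJ

q = 566 kJ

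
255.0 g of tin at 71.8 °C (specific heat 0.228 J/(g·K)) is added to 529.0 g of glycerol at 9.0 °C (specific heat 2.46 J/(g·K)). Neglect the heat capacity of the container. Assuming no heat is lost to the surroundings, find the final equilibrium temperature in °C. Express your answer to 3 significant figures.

T_f = 11.7 °C

Heat lost by tin = heat gained by glycerol.
(255.0)(0.228)(71.8 − T) = (529.0)(2.46)(T − 9.0)
58.14 (71.8 − T) = 1301.34 (T − 9.0)
4174.5 − 58.14 T = 1301.34 T − 11712
15886.5 = 1359.48 T
T = 11.69 °C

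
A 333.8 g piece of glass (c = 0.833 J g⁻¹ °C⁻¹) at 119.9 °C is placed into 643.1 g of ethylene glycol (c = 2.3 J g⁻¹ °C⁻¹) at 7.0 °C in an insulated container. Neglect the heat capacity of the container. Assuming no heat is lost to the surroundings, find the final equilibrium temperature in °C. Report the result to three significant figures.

T_f = 24.9 °C

Heat lost by glass = heat gained by ethylene glycol.
(333.8)(0.833)(119.9 − T) = (643.1)(2.3)(T − 7.0)
278.0554 (119.9 − T) = 1479.13 (T − 7.0)
33339 − 278.0554 T = 1479.13 T − 10354
43693 = 1757.1854 T
T = 24.87 °C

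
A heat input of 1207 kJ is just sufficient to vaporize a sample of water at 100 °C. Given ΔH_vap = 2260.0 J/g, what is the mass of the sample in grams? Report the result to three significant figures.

m = 534 g

m = q / ΔH_vap = 1207000 J / 2260.0 J/g = 534 g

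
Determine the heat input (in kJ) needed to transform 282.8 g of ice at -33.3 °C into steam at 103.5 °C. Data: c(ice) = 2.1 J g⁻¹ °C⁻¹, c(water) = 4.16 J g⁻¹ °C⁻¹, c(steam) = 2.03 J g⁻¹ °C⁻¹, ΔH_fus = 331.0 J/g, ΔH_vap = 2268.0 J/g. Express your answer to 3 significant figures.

q = 874 kJ

q1 (heat ice -33.3→0.0 °C): 282.8 × 2.1 × 33.3 = 19776 J
q2 (melt at 0 °C): 282.8 × 331.0 = 93607 J
q3 (heat water 0.0→100.0 °C): 282.8 × 4.16 × 100.0 = 117645 J
q4 (vaporize at 100 °C): 282.8 × 2268.0 = 641390 J
q5 (heat steam 100.0→103.5 °C): 282.8 × 2.03 × 3.5 = 2009 J
Total: 19776 + 93607 + 117645 + 641390 + 2009 = 874427 J = 874 kJ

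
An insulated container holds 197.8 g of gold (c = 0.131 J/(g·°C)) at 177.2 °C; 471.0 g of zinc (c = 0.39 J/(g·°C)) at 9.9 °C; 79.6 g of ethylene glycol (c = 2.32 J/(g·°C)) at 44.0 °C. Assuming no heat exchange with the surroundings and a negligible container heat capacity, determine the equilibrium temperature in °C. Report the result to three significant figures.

Σ mᵢcᵢ(T − Tᵢ) = 0  ⇒  T = Σ mᵢcᵢTᵢ / Σ mᵢcᵢ
Σ mᵢcᵢ = 197.8×0.131 + 471.0×0.39 + 79.6×2.32 = 394.2738
Σ mᵢcᵢTᵢ = 25.9118×177.2 + 183.69×9.9 + 184.672×44.0 = 14536
T = 14536 / 394.2738 = 36.87 °C

T_f = 36.9 °C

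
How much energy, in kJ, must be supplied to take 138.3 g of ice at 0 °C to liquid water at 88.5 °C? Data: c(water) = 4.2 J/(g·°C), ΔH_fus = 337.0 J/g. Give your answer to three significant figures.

q = 98.0 kJ

q1 (melt at 0 °C): 138.3 × 337.0 = 46607 J
q2 (heat water 0.0→88.5 °C): 138.3 × 4.2 × 88.5 = 51406 J
Total: 46607 + 51406 = 98013 J = 98.0 kJ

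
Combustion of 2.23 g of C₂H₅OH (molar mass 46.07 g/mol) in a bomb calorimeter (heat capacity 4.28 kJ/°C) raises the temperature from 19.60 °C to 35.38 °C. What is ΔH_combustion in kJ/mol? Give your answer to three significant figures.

ΔH = -1400 kJ/mol

ΔT = 35.38 − 19.60 = 15.78 °C
q_cal = C_cal × ΔT = 4.28 × 15.78 = 67.5384 kJ
n = 2.23 / 46.07 = 0.04840 mol
q_rxn = −q_cal = -67.5384 kJ
ΔH = -67.5384 / 0.04840 = -1395 kJ/mol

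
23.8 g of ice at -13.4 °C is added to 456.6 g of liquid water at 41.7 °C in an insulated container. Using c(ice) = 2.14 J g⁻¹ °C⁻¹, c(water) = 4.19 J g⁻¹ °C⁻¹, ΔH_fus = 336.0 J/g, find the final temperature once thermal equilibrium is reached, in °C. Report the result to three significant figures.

Heat to bring ice to 0 °C and melt it: q₁ = 23.8×2.14×13.4 + 23.8×336.0 = 8679.3 J
Heat the water can supply cooling to 0 °C: 456.6×4.19×41.7 = 79778.5 J > q₁, so all ice melts.
Energy balance: 456.6×4.19×(41.7 − T) = 8679.3 + 23.8×4.19×(T − 0)
1913.154(41.7 − T) = 8679.3 + 99.722 T
79778.5 − 8679.3 = 2012.876 T
T = 71099.2 / 2012.876 = 35.32 °C

T_f = 35.3 °C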